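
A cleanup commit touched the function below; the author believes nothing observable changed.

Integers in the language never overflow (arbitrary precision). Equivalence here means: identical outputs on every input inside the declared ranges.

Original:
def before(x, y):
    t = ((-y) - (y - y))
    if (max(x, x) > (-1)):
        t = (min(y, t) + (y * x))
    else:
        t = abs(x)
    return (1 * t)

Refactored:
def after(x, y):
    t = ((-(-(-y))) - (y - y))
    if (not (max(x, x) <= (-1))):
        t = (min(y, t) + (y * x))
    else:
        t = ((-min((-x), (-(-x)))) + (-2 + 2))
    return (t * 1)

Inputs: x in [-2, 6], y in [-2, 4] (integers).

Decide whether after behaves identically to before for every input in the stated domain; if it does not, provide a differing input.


Differences: comparison usage differs, and arithmetic usage differs, and boolean connective usage differs, and min/max/abs usage differs, and constant usage differs — yet all 63 inputs agree.
verdict: equivalent


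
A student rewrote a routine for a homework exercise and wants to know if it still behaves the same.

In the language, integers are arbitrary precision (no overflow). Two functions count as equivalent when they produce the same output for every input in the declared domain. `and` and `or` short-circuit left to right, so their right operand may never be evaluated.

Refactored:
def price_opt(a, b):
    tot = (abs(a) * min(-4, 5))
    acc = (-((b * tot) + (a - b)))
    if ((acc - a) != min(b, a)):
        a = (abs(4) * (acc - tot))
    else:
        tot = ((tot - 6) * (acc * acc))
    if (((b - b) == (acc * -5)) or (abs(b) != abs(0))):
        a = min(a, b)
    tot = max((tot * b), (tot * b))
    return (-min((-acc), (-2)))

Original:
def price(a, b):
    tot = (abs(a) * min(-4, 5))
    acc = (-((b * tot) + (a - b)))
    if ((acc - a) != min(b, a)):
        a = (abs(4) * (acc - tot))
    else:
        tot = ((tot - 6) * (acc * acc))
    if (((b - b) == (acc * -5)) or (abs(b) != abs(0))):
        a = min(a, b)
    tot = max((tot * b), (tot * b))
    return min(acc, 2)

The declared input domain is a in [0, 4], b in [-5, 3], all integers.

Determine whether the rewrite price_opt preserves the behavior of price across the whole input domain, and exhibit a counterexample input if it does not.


Try a=0, b=-5.
price: tot=0, then acc=-5, then ((acc - a) != min(b, a)) is false, then tot=-150, then (((b - b) == (acc * -5)) or (abs(b) != abs(0))) is true, then a=-5, then tot=750, then returns -5
price_opt: tot=0, then acc=-5, then ((acc - a) != min(b, a)) is false, then tot=-150, then (((b - b) == (acc * -5)) or (abs(b) != abs(0))) is true, then a=-5, then tot=750, then returns 2
-5 against 2: the behavior changed.
verdict: not equivalent; witness: a=0, b=-5


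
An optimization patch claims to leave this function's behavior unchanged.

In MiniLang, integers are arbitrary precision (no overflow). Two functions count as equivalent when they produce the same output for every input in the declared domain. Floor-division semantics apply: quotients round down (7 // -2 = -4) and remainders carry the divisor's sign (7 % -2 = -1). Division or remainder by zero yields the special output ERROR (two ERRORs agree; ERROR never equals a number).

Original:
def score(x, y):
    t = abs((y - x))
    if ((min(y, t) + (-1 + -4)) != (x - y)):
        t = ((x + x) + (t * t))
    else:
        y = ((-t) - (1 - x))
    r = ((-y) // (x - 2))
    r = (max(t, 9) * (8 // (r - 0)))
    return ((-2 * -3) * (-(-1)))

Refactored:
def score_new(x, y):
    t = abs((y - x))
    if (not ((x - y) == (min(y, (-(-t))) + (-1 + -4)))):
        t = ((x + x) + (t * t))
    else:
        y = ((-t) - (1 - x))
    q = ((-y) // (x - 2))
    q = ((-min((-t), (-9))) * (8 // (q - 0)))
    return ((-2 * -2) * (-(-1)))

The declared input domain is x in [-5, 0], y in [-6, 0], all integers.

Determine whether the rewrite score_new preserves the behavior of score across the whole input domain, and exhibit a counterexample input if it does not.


Consider the input x=-5, y=-6.
score: t := 1 | ((min(y, t) + (-1 + -4)) != (x - y)): true | t := -9 | r := -1 | r := -72 | result 6
score_new: t := 1 | (not ((x - y) == (min(y, (-(-t))) + (-1 + -4)))): true | t := -9 | q := -1 | q := -72 | result 4
6 and 4 differ, so these are not the same function on this domain.
verdict: not equivalent; witness: x=-5, y=-6


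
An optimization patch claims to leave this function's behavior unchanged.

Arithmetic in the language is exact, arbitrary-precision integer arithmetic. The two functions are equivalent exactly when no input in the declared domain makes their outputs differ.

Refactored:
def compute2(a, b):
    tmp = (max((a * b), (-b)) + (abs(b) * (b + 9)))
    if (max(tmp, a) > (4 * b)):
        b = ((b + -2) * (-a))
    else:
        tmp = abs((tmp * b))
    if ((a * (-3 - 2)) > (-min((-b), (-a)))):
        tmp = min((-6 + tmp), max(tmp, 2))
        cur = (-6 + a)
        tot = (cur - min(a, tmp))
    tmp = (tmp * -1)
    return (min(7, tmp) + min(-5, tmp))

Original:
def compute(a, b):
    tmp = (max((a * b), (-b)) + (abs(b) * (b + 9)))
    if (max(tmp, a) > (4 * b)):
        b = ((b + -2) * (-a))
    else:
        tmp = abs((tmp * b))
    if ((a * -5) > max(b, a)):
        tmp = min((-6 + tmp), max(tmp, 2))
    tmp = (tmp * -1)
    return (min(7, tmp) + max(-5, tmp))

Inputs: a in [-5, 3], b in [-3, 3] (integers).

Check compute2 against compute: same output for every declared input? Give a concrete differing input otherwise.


Run the pair on a=-5, b=-3.
compute: tmp becomes 33; next (max(tmp, a) > (4 * b)) evaluates to true; next b becomes -25; next ((a * -5) > max(b, a)) evaluates to true; next tmp becomes 27; next tmp becomes -27; next final value -32
compute2: tmp becomes 33; next (max(tmp, a) > (4 * b)) evaluates to true; next b becomes -25; next ((a * (-3 - 2)) > (-min((-b), (-a)))) evaluates to true; next tmp becomes 27; next cur becomes -11; next tot becomes -6; next tmp becomes -27; next final value -54
-32 vs -54 — the two versions disagree here.
verdict: not equivalent; witness: a=-5, b=-3


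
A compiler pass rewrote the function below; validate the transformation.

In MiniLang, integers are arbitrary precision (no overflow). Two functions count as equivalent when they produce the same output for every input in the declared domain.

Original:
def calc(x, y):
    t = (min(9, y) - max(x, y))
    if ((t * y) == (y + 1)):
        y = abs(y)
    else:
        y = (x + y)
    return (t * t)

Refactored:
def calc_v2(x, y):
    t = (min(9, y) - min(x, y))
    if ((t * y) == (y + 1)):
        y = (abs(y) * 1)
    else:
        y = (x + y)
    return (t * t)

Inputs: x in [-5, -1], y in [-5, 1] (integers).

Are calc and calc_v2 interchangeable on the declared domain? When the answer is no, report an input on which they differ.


Evaluate both at x=-5, y=-4.
calc: t := 0 | ((t * y) == (y + 1)): false | y := -9 | result 0
calc_v2: t := 1 | ((t * y) == (y + 1)): false | y := -9 | result 1
0 and 1 differ, so these are not the same function on this domain.
verdict: not equivalent; witness: x=-5, y=-4


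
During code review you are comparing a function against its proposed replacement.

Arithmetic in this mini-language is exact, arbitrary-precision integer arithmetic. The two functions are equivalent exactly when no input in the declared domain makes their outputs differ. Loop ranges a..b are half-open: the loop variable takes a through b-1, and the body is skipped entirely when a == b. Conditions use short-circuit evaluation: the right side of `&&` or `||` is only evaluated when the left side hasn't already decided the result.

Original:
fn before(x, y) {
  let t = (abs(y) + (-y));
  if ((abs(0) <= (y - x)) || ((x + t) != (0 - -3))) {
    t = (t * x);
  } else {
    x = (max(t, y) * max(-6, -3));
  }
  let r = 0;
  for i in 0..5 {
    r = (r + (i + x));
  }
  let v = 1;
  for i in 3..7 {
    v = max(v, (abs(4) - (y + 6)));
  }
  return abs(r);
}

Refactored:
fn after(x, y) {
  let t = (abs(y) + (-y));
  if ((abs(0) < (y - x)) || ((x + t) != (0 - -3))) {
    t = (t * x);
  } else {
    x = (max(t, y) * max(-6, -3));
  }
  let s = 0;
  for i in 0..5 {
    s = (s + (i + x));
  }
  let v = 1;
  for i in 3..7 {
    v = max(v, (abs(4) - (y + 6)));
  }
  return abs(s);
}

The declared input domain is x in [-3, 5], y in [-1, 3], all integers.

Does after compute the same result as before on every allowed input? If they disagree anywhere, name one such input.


Try x=3, y=3.
before: t becomes 0; next ((abs(0) <= (y - x)) || ((x + t) != (0 - -3))) evaluates to true; next t becomes 0; next r becomes 0; next at i=0:; next r becomes 3; next at i=1:; next r becomes 7; next at i=2:; next r becomes 12; next at i=3:; next r becomes 18; next at i=4:; next r becomes 25; next v becomes 1; next at i=3:; next v becomes 1; next at i=4:; next v becomes 1; next at i=5:; next v becomes 1; next at i=6:; next v becomes 1; next final value 25
after: t becomes 0; next ((abs(0) < (y - x)) || ((x + t) != (0 - -3))) evaluates to false; next x becomes -9; next s becomes 0; next at i=0:; next s becomes -9; next at i=1:; next s becomes -17; next at i=2:; next s becomes -24; next at i=3:; next s becomes -30; next at i=4:; next s becomes -35; next v becomes 1; next at i=3:; next v becomes 1; next at i=4:; next v becomes 1; next at i=5:; next v becomes 1; next at i=6:; next v becomes 1; next final value 35
25 and 35 differ, so these are not the same function on this domain.
verdict: not equivalent; witness: x=3, y=3


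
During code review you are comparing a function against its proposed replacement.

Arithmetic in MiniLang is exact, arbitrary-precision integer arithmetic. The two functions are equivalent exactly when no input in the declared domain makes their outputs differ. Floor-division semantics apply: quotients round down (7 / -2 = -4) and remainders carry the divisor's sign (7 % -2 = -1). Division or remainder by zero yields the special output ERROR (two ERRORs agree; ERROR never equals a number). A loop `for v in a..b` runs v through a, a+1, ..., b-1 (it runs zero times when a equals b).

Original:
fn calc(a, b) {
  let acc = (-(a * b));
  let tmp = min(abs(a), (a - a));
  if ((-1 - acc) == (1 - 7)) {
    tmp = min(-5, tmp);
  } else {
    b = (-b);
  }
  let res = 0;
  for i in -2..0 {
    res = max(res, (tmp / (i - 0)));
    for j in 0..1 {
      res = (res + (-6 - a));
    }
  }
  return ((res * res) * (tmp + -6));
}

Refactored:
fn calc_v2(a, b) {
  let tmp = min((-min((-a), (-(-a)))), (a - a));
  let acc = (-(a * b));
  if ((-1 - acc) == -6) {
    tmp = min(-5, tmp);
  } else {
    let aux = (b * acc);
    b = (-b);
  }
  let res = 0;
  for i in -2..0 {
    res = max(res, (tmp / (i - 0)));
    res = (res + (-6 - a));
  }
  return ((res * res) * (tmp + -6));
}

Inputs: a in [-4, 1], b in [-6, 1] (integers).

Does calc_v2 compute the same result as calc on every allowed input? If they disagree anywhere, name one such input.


Side by side, the visible changes include: arithmetic usage differs, and constant usage differs, and local variable names differ, and loop structure differs, and min/max/abs usage differs.
Spot check at a=-1, b=-5 — calc: acc := -5 | tmp := 0 | ((-1 - acc) == (1 - 7)): false | b := 5 | res := 0 | iter i=-2: | res := 0 | iter j=0: | res := -5 | iter i=-1: | res := 0 | iter j=0: | res := -5 | result -150. calc_v2: tmp := 0 | acc := -5 | ((-1 - acc) == -6): false | aux := 25 | b := 5 | res := 0 | iter i=-2: | res := 0 | res := -5 | iter i=-1: | res := 0 | res := -5 | result -150. Both give -150.
An exhaustive pass over the 48 declared inputs shows identical outputs.
verdict: equivalent


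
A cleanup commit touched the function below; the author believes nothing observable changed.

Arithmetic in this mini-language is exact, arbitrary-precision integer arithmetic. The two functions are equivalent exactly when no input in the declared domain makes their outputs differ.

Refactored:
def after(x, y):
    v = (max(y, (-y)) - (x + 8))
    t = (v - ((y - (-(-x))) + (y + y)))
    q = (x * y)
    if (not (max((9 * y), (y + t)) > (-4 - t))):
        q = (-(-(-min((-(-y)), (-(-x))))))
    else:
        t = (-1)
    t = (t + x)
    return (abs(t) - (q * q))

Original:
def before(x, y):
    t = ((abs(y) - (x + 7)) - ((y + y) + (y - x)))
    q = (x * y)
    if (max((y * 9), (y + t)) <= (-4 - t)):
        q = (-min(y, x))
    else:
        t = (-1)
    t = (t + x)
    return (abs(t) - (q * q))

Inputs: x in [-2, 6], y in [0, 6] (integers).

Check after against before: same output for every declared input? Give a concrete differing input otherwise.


Evaluate both at x=-2, y=0.
before: t becomes -7; next q becomes 0; next (max((y * 9), (y + t)) <= (-4 - t)) evaluates to true; next q becomes 2; next t becomes -9; next final value 5
after: v becomes -6; next t becomes -8; next q becomes 0; next (not (max((9 * y), (y + t)) > (-4 - t))) evaluates to true; next q becomes 2; next t becomes -10; next final value 6
5 vs 6 — the two versions disagree here.
verdict: not equivalent; witness: x=-2, y=0


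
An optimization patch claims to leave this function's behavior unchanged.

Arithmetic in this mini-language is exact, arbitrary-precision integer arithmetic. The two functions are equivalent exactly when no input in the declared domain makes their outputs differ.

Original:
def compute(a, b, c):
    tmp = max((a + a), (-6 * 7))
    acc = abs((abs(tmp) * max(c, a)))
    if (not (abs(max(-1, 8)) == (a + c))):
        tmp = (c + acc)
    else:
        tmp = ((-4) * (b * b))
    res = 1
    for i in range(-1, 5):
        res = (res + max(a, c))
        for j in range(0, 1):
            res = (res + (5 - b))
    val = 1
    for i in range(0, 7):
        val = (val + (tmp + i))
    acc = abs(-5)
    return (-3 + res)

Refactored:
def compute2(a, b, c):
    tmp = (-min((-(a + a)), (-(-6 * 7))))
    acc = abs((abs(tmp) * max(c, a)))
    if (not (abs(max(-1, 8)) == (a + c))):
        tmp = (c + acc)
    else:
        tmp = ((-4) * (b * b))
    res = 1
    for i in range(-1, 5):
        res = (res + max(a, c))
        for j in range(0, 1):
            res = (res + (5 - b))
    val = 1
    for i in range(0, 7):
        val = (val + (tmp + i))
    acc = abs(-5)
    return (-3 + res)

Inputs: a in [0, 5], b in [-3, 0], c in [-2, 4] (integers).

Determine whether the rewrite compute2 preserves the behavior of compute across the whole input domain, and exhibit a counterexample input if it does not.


Although min/max/abs usage differs, 168/168 inputs agree.
verdict: equivalent


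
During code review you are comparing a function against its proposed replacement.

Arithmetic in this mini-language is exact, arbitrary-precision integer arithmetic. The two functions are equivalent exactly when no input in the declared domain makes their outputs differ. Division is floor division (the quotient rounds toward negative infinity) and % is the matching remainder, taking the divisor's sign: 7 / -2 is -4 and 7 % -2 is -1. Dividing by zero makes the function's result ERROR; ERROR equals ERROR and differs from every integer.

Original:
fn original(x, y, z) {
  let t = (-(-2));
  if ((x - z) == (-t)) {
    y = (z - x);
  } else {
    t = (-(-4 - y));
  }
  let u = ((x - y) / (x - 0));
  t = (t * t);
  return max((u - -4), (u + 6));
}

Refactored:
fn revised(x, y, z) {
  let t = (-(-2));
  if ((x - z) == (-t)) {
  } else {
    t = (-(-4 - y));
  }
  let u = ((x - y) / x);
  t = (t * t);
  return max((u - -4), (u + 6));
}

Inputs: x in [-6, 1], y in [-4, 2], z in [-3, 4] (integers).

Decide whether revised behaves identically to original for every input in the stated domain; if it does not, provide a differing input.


x=-5, y=-4, z=-3 yields 7 from original but 6 from revised.
verdict: not equivalent; witness: x=-5, y=-4, z=-3


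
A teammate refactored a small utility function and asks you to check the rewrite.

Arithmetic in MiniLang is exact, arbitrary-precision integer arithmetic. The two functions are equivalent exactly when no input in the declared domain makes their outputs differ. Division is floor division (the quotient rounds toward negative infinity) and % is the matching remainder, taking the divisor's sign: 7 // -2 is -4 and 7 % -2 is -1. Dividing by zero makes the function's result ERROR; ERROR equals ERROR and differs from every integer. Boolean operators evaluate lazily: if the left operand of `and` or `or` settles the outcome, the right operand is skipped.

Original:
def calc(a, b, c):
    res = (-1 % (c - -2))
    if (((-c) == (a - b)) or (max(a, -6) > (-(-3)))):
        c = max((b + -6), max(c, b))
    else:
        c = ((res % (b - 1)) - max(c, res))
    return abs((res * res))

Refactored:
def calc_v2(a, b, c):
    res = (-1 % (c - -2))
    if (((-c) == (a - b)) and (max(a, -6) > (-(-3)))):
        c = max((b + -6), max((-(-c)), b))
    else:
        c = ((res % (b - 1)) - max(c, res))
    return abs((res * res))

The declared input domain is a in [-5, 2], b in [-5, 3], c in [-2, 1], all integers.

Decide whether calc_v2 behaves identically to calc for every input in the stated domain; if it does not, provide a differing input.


Consider the input a=0, b=1, c=1.
calc: res := 2 | (((-c) == (a - b)) or (max(a, -6) > (-(-3)))): true | c := 1 | result 4
calc_v2: res := 2 | (((-c) == (a - b)) and (max(a, -6) > (-(-3)))): false | divide-by-zero, output ERROR
4 against ERROR: the behavior changed.
verdict: not equivalent; witness: a=0, b=1, c=1


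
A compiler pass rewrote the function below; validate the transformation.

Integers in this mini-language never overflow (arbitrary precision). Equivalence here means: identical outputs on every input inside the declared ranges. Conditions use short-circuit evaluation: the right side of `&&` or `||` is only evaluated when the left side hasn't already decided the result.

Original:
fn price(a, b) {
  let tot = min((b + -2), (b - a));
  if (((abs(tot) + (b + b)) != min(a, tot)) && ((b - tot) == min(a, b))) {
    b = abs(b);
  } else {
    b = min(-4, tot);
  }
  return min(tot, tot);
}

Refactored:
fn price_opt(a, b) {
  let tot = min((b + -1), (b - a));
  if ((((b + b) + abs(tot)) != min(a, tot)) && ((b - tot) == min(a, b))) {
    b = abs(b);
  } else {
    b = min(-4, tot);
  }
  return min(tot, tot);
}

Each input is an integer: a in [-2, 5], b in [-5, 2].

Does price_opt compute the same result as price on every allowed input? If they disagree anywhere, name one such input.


Evaluate both at a=-2, b=-5.
price: tot = -7; (((abs(tot) + (b + b)) != min(a, tot)) && ((b - tot) == min(a, b))) -> false; b = -7; return -7
price_opt: tot = -6; ((((b + b) + abs(tot)) != min(a, tot)) && ((b - tot) == min(a, b))) -> false; b = -6; return -6
-7 != -6, so the rewrite changes behavior.
verdict: not equivalent; witness: a=-2, b=-5


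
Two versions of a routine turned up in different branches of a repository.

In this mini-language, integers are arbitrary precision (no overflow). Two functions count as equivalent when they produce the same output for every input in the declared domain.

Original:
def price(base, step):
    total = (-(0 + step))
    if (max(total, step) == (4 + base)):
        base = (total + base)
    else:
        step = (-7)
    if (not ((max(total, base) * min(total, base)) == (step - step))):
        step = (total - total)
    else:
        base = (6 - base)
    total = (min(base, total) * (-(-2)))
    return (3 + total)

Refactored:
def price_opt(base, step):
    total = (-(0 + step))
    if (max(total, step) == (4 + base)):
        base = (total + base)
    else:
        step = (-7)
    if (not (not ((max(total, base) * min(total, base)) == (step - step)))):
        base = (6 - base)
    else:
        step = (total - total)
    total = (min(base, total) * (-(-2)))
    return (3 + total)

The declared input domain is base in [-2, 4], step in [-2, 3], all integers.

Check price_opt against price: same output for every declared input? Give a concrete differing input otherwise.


The two versions differ — the changes include boolean connective usage differs.
One worked example (base=2, step=3) — price: total := -3 | (max(total, step) == (4 + base)): false | step := -7 | (not ((max(total, base) * min(total, base)) == (step - step))): true | step := 0 | total := -6 | result -3; price_opt: total := -3 | (max(total, step) == (4 + base)): false | step := -7 | (not (not ((max(total, base) * min(total, base)) == (step - step)))): false | step := 0 | total := -6 | result -3; agreement on -3.
An exhaustive pass over the 42 declared inputs shows identical outputs.
verdict: equivalent


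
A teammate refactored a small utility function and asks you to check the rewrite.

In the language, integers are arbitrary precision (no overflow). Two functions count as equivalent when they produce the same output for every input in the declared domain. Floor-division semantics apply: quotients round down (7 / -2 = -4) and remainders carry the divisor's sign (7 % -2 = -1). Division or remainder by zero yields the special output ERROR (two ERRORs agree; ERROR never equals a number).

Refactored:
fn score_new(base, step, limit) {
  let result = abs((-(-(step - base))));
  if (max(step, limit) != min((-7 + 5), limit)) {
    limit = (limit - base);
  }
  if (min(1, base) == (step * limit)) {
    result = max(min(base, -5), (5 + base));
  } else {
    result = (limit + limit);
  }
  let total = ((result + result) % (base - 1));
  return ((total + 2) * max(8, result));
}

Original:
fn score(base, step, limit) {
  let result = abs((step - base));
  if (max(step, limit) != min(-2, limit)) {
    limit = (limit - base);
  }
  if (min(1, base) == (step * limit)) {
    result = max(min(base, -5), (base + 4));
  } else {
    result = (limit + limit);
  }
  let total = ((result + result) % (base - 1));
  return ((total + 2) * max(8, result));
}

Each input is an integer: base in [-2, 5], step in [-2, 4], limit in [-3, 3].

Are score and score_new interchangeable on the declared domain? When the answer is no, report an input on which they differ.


The rewrite breaks on base=-2, step=-2, limit=-1, where the results are 0 and 16.
score: result=0, then (max(step, limit) != min(-2, limit)) is true, then limit=1, then (min(1, base) == (step * limit)) is true, then result=2, then total=-2, then returns 0
score_new: result=0, then (max(step, limit) != min((-7 + 5), limit)) is true, then limit=1, then (min(1, base) == (step * limit)) is true, then result=3, then total=0, then returns 16
verdict: not equivalent; witness: base=-2, step=-2, limit=-1


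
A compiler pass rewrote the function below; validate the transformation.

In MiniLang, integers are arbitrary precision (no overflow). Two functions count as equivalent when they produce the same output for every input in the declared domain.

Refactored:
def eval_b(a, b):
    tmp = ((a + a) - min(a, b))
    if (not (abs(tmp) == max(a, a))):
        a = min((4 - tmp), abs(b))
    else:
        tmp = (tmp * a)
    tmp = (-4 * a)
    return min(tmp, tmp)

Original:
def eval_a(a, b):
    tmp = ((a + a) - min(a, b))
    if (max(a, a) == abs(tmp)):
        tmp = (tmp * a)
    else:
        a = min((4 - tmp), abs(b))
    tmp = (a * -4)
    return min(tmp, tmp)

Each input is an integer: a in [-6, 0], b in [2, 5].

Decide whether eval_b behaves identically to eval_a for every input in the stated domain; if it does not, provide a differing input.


Changes here: boolean connective usage differs; the full 28-point sweep finds no disagreement.
verdict: equivalent


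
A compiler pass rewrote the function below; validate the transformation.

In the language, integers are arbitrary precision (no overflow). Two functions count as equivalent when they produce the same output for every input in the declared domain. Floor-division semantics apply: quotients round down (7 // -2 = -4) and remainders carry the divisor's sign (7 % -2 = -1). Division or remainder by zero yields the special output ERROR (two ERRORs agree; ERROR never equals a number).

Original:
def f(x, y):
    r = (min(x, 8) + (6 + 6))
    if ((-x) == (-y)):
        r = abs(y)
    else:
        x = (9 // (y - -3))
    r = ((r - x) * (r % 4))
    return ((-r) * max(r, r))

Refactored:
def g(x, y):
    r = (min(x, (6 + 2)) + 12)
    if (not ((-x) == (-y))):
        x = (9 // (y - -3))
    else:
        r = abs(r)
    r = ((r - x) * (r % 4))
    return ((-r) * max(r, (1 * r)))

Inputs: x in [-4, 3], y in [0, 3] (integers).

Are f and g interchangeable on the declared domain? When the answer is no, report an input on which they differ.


Consider the input x=1, y=1.
f: r becomes 13; next ((-x) == (-y)) evaluates to true; next r becomes 1; next r becomes 0; next final value 0
g: r becomes 13; next (not ((-x) == (-y))) evaluates to false; next r becomes 13; next r becomes 12; next final value -144
0 != -144, so the rewrite changes behavior.
verdict: not equivalent; witness: x=1, y=1


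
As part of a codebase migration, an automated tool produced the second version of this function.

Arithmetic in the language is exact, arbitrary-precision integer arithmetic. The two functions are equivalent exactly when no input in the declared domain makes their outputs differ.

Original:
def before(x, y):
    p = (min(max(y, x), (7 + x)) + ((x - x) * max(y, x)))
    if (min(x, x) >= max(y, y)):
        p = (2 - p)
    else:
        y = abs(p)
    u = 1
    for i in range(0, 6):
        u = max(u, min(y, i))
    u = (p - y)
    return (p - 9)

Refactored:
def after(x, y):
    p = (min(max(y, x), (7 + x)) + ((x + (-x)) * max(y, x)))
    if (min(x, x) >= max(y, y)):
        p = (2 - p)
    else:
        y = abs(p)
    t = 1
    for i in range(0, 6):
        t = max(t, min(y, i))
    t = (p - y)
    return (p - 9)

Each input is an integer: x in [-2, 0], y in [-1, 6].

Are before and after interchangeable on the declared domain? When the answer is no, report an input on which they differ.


The two are interchangeable: arithmetic usage differs, plus local variable names differ, and every declared input agrees.
As a probe, take x=0, y=0: before runs p becomes 0; next (min(x, x) >= max(y, y)) evaluates to true; next p becomes 2; next u becomes 1; next at i=0:; next u becomes 1; next at i=1:; next u becomes 1; next at i=2:; next u becomes 1; next at i=3:; next u becomes 1; next at i=4:; next u becomes 1; next at i=5:; next u becomes 1; next u becomes 2; next final value -7; after runs p becomes 0; next (min(x, x) >= max(y, y)) evaluates to true; next p becomes 2; next t becomes 1; next at i=0:; next t becomes 1; next at i=1:; next t becomes 1; next at i=2:; next t becomes 1; next at i=3:; next t becomes 1; next at i=4:; next t becomes 1; next at i=5:; next t becomes 1; next t becomes 2; next final value -7; both end at -7.
An exhaustive pass over the 24 declared inputs shows identical outputs.
verdict: equivalent


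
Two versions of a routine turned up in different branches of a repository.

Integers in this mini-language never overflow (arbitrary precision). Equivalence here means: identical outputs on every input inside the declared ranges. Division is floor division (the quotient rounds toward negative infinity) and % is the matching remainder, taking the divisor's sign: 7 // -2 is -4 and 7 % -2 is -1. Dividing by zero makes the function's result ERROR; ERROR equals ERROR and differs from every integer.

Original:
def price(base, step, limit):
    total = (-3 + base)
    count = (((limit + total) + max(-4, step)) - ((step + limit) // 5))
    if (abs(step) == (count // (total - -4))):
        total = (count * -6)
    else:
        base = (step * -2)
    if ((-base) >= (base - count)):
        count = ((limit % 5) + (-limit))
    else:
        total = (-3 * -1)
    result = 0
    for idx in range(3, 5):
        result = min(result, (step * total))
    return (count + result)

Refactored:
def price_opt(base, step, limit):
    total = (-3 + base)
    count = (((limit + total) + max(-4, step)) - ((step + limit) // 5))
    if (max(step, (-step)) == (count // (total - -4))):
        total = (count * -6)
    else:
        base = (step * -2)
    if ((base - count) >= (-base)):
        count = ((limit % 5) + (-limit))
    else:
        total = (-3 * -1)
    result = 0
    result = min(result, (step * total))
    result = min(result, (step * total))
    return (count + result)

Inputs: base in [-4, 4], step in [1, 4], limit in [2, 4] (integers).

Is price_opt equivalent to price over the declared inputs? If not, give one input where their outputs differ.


Consider the input base=-4, step=1, limit=2.
price: total becomes -7; next count becomes -4; next (abs(step) == (count // (total - -4))) evaluates to true; next total becomes 24; next ((-base) >= (base - count)) evaluates to true; next count becomes 0; next result becomes 0; next at idx=3:; next result becomes 0; next at idx=4:; next result becomes 0; next final value 0
price_opt: total becomes -7; next count becomes -4; next (max(step, (-step)) == (count // (total - -4))) evaluates to true; next total becomes 24; next ((base - count) >= (-base)) evaluates to false; next total becomes 3; next result becomes 0; next result becomes 0; next result becomes 0; next final value -4
0 != -4, so the rewrite changes behavior.
verdict: not equivalent; witness: base=-4, step=1, limit=2


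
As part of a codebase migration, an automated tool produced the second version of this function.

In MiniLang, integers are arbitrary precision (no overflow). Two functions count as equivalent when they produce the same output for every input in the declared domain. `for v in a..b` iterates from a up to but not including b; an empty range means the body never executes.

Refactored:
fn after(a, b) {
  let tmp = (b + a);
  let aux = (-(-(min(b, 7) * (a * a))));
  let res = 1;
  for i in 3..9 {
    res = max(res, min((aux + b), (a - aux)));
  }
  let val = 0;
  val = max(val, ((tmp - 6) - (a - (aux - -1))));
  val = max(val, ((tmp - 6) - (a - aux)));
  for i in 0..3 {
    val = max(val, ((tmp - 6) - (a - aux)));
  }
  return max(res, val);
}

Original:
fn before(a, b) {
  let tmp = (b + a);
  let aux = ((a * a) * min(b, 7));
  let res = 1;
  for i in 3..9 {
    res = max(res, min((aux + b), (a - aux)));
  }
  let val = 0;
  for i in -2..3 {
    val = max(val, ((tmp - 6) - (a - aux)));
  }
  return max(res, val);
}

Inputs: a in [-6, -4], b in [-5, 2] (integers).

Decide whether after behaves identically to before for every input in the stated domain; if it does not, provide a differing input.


a=-6, b=1 yields 31 from before but 32 from after.
verdict: not equivalent; witness: a=-6, b=1


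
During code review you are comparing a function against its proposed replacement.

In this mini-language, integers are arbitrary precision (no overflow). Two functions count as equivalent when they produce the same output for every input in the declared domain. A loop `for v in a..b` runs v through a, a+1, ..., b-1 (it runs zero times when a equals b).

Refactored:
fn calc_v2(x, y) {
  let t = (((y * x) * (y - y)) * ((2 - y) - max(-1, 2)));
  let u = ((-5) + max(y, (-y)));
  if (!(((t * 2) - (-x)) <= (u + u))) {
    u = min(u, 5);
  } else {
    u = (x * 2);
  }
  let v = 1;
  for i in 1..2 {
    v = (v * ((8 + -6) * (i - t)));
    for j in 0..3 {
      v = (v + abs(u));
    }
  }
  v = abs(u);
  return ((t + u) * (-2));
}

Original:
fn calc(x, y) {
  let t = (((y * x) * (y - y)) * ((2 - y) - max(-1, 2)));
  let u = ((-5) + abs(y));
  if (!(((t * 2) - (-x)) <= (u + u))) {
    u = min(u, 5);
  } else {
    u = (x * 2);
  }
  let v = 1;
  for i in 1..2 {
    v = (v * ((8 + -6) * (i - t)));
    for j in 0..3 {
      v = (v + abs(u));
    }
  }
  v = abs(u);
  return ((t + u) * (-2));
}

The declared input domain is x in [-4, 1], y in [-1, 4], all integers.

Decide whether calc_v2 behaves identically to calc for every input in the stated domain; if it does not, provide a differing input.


Differences: min/max/abs usage differs — yet all 36 inputs agree.
verdict: equivalent


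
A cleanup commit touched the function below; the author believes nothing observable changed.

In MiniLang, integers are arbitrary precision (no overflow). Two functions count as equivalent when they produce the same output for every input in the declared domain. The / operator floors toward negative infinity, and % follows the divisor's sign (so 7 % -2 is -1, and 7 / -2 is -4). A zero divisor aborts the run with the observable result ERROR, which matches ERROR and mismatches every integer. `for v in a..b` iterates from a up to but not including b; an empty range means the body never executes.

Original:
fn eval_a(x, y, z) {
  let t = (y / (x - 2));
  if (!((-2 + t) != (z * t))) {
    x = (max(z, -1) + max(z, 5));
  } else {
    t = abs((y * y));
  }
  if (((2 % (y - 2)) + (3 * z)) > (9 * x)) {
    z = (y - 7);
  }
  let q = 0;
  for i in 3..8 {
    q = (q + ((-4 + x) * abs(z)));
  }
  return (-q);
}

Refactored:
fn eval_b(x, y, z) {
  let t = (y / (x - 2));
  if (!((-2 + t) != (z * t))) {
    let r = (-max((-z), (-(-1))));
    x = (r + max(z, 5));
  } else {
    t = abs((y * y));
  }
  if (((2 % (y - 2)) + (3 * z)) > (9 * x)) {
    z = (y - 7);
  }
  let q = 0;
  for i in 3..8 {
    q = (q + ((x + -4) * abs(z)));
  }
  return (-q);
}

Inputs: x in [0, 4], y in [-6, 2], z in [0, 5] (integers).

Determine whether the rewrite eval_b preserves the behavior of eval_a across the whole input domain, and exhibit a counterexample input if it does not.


Consider the input x=0, y=1, z=3.
eval_a: t becomes -1; next (!((-2 + t) != (z * t))) evaluates to true; next x becomes 8; next (((2 % (y - 2)) + (3 * z)) > (9 * x)) evaluates to false; next q becomes 0; next at i=3:; next q becomes 12; next at i=4:; next q becomes 24; next at i=5:; next q becomes 36; next at i=6:; next q becomes 48; next at i=7:; next q becomes 60; next final value -60
eval_b: t becomes -1; next (!((-2 + t) != (z * t))) evaluates to true; next r becomes -1; next x becomes 4; next (((2 % (y - 2)) + (3 * z)) > (9 * x)) evaluates to false; next q becomes 0; next at i=3:; next q becomes 0; next at i=4:; next q becomes 0; next at i=5:; next q becomes 0; next at i=6:; next q becomes 0; next at i=7:; next q becomes 0; next final value 0
-60 and 0 differ, so these are not the same function on this domain.
verdict: not equivalent; witness: x=0, y=1, z=3


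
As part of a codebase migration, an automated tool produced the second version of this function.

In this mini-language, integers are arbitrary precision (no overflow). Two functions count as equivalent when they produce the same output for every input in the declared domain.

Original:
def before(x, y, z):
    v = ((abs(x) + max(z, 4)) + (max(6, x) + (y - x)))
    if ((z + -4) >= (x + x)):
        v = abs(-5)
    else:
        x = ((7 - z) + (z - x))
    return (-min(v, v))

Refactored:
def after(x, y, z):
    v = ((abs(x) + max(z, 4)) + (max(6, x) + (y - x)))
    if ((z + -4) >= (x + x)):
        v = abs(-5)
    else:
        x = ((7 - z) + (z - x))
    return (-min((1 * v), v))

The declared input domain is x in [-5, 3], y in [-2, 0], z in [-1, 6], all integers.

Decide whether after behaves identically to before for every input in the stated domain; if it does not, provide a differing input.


Behavior is preserved: although constant usage differs, arithmetic usage differs, the outputs never diverge.
Spot check at x=0, y=-1, z=5 — before: v becomes 10; next ((z + -4) >= (x + x)) evaluates to true; next v becomes 5; next final value -5. after: v becomes 10; next ((z + -4) >= (x + x)) evaluates to true; next v becomes 5; next final value -5. Both give -5.
Across all 216 domain points the two functions coincide.
verdict: equivalent


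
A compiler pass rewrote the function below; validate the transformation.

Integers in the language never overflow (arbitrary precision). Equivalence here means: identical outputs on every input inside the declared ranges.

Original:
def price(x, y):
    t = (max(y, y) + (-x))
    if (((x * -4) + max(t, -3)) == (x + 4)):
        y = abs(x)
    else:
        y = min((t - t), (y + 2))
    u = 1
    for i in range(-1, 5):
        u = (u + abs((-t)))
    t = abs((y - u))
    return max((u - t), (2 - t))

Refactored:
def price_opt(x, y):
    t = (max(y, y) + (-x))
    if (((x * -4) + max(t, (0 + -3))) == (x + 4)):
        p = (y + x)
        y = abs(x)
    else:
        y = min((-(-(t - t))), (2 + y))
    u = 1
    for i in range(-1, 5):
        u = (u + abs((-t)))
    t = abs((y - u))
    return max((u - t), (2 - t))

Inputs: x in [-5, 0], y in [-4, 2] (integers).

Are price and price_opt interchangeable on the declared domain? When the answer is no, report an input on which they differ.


Changes here: arithmetic usage differs; and local variable names differ; and statement counts differ; and constant usage differs; the full 42-point sweep finds no disagreement.
verdict: equivalent


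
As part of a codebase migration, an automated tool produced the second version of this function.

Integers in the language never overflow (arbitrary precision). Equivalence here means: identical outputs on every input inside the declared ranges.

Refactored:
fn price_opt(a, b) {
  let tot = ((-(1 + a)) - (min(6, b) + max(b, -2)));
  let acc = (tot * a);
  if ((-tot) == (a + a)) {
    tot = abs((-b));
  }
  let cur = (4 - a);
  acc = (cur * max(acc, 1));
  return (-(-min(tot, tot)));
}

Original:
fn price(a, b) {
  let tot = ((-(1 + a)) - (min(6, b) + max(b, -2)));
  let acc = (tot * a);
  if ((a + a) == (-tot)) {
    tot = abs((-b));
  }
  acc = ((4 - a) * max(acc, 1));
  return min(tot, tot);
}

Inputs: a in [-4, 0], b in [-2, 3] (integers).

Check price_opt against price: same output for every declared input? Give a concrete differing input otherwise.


Equivalent — the differences include local variable names differ; statement counts differ, yet no declared input distinguishes the two.
One worked example (a=-3, b=3) — price: tot = -4; acc = 12; ((a + a) == (-tot)) -> false; acc = 84; return -4; price_opt: tot = -4; acc = 12; ((-tot) == (a + a)) -> false; cur = 7; acc = 84; return -4; agreement on -4.
Sweeping the whole domain (30 inputs) finds no disagreement.
verdict: equivalent


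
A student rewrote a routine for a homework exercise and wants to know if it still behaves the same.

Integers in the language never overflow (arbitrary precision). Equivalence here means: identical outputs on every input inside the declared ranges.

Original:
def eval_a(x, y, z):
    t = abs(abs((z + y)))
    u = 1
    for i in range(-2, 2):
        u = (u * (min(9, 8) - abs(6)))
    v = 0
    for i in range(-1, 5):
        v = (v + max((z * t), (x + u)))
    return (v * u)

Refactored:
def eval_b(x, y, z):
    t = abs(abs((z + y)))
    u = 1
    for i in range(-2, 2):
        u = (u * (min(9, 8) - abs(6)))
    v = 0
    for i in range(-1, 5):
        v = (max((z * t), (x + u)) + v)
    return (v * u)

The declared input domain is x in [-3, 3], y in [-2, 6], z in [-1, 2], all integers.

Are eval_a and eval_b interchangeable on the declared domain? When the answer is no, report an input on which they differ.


Differences: same computation, different form — yet all 252 inputs agree.
verdict: equivalent


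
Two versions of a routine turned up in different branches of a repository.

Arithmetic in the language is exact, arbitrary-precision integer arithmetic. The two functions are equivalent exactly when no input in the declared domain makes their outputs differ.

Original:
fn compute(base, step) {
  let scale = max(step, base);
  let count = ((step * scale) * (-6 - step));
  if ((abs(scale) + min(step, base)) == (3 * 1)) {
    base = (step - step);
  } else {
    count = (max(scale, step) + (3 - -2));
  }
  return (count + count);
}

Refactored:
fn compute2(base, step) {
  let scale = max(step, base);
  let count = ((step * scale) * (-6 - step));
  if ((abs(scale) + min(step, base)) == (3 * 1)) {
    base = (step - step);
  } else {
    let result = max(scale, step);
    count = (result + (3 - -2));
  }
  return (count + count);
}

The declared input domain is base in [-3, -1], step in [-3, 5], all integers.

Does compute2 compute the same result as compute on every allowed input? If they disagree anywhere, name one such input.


Although statement counts differ, local variable names differ, 27/27 inputs agree.
verdict: equivalent


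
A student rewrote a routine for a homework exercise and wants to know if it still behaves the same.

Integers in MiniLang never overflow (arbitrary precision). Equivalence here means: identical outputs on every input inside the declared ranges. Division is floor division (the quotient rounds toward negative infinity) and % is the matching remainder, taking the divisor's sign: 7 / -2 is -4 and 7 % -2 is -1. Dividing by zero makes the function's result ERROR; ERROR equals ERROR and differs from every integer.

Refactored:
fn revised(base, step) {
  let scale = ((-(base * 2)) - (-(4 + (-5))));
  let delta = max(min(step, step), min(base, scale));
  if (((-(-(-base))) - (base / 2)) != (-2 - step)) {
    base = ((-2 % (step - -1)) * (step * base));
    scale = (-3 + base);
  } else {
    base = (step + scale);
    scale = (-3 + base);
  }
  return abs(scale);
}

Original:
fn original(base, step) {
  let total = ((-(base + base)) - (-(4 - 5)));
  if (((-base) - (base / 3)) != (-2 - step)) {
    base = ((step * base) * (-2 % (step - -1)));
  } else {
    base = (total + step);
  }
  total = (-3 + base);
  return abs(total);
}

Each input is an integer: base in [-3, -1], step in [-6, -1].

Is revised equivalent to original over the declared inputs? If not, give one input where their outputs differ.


Not equivalent: base=-3, step=-6 separates them (4 vs 39).
original: total := 5 | (((-base) - (base / 3)) != (-2 - step)): false | base := -1 | total := -4 | result 4
revised: scale := 5 | delta := -3 | (((-(-(-base))) - (base / 2)) != (-2 - step)): true | base := -36 | scale := -39 | result 39
verdict: not equivalent; witness: base=-3, step=-6
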